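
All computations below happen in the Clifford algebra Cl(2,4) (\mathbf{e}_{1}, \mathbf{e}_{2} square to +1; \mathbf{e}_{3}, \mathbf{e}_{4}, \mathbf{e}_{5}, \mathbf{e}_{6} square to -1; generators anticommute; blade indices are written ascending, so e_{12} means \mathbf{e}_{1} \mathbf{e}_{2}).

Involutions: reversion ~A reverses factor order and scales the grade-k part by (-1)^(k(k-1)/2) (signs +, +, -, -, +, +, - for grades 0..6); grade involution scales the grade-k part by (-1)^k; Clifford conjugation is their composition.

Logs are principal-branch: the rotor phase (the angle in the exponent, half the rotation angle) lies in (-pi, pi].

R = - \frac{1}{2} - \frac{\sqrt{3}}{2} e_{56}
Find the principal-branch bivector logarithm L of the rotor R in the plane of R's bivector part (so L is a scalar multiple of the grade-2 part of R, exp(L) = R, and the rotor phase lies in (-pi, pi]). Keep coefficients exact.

The scalar part of R is - \frac{1}{2}, so the principal-branch rotor phase is pinned; divide the bivector part by its sine to get the unit plane — L is the phase times that plane.
Concretely: cos(phase) = - \frac{1}{2} gives phase = ±\frac{2 \pi}{3}, and since phase/sin(phase) is even the sign is immaterial: L = (phase/sin(phase)) * <R>_2 = (\frac{4 \sqrt{3} \pi}{9}) * <R>_2.
Answer: - \frac{2 \pi}{3} e_{56}


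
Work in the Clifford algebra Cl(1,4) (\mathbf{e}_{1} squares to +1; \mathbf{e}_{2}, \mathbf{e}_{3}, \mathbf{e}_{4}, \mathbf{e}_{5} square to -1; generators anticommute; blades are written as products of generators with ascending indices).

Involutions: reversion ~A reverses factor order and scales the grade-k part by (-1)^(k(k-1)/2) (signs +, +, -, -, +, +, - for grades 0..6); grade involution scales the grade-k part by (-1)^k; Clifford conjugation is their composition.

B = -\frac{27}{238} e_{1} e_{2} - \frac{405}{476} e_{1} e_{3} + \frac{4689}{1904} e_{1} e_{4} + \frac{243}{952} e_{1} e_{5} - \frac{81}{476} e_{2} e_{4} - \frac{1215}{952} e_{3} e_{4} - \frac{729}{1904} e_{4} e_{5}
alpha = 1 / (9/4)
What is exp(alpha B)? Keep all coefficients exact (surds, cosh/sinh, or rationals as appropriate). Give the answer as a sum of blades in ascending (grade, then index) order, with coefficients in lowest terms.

B^2 term by term: the squares give (-\frac{27}{238})^2*(e_{1} e_{2})^2 + (-\frac{405}{476})^2*(e_{1} e_{3})^2 + (\frac{4689}{1904})^2*(e_{1} e_{4})^2 + (\frac{243}{952})^2*(e_{1} e_{5})^2 + (-\frac{81}{476})^2*(e_{2} e_{4})^2 + (-\frac{1215}{952})^2*(e_{3} e_{4})^2 + (-\frac{729}{1904})^2*(e_{4} e_{5})^2 = \frac{729}{56644}*(+1) + \frac{164025}{226576}*(+1) + \frac{21986721}{3625216}*(+1) + \frac{59049}{906304}*(+1) + \frac{6561}{226576}*(-1) + \frac{1476225}{906304}*(-1) + \frac{531441}{3625216}*(-1) = \frac{81}{16} (each basis 2-blade squares to minus the product of its generators' squares); cross terms between blades sharing an index anticommute and cancel; the commuting (index-disjoint) pairs give grade-4 terms 2*c*c'*(blade product), which cancel blade by blade — e_{1} e_{2} e_{3} e_{4}: \frac{32805}{113288} - \frac{32805}{113288} = 0; e_{1} e_{2} e_{4} e_{5}: \frac{19683}{226576} - \frac{19683}{226576} = 0; e_{1} e_{3} e_{4} e_{5}: \frac{295245}{453152} - \frac{295245}{453152} = 0 — confirming B is simple. So B^2 = \frac{81}{16}.
B^2 = \frac{81}{16} — since the square is positive, the closed form is hyperbolic: l = \frac{9}{4}, alpha*l = 1, so exp(alpha B) = cosh(1) + (sinh(1)/(\frac{9}{4}))*B = \cosh{\left(1 \right)} + (\frac{4 \sinh{\left(1 \right)}}{9})*B.
Answer: \cosh{\left(1 \right)} - \frac{6 \sinh{\left(1 \right)}}{119} e_{1} e_{2} - \frac{45 \sinh{\left(1 \right)}}{119} e_{1} e_{3} + \frac{521 \sinh{\left(1 \right)}}{476} e_{1} e_{4} + \frac{27 \sinh{\left(1 \right)}}{238} e_{1} e_{5} - \frac{9 \sinh{\left(1 \right)}}{119} e_{2} e_{4} - \frac{135 \sinh{\left(1 \right)}}{238} e_{3} e_{4} - \frac{81 \sinh{\left(1 \right)}}{476} e_{4} e_{5}


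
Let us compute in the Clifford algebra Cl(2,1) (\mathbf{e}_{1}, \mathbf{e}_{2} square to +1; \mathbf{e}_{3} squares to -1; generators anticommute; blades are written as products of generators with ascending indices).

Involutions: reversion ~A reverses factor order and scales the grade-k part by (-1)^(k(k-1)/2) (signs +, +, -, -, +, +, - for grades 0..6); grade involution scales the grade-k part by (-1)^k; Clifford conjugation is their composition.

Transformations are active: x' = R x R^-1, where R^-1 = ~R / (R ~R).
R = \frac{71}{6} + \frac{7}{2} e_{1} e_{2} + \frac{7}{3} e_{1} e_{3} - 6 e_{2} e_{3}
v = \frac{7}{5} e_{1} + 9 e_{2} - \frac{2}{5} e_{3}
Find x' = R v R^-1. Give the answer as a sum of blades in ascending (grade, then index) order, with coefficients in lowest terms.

~R = \frac{71}{6} - \frac{7}{2} e_{1} e_{2} - \frac{7}{3} e_{1} e_{3} + 6 e_{2} e_{3}, and R ~R = \frac{665}{6}, so R^-1 = ~R / (\frac{665}{6}).
R v = 49 e_{1} + \frac{496}{5} e_{2} + 46 e_{3} - \frac{154}{5} e_{1} e_{2} e_{3}
Answer: \frac{2721}{475} e_{1} + \frac{381}{35} e_{2} + \frac{27522}{3325} e_{3}


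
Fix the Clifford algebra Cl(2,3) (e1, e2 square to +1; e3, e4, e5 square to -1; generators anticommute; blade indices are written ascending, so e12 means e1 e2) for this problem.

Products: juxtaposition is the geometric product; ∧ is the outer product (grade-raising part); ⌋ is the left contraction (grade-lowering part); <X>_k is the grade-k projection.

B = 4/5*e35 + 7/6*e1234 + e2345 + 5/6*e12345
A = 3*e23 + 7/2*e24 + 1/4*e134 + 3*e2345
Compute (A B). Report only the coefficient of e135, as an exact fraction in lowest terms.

step 1: -3 - 5/2*e1 - 7/24*e2 - 49/12*e13 + 7/2*e14 + 7/2*e15 + 12/5*e24 - 313/120*e25 - 7/2*e35 + 3*e45 - 1/4*e125 - 35/12*e135 + 27/10*e145 - 14/5*e2345
Answer: -35/12


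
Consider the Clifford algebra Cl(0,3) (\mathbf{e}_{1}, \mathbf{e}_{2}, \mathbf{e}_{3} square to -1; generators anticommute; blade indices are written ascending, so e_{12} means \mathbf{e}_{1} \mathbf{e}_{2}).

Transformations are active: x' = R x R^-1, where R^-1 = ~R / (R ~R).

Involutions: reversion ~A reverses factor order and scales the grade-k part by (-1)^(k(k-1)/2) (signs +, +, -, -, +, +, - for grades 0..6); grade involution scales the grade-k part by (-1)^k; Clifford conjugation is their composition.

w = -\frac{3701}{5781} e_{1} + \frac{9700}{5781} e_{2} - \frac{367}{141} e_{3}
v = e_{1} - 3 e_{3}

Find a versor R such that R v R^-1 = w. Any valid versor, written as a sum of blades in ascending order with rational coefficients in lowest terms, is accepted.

Reasoning: v^2 = w^2 = -10 since conjugation preserves the quadratic form; R = v + w = \frac{2080}{5781} e_{1} + \frac{9700}{5781} e_{2} - \frac{790}{141} e_{3} is then valid when invertible, keeping its own part and reversing (v - w)/2.
Answer: \frac{2080}{5781} e_{1} + \frac{9700}{5781} e_{2} - \frac{790}{141} e_{3}


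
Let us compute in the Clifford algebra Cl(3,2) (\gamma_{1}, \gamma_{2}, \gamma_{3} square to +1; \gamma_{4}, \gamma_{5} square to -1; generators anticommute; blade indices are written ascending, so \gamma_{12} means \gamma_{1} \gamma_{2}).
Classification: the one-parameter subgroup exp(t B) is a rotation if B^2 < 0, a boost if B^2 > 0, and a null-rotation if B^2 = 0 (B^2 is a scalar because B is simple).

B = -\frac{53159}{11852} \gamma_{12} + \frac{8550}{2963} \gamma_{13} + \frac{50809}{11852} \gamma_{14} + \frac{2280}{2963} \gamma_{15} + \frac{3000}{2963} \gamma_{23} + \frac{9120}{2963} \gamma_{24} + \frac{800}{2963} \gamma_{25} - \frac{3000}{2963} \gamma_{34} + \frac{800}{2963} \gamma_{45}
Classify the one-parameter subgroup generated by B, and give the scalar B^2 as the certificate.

B^2 term by term: the squares give (-\frac{53159}{11852})^2*(\gamma_{12})^2 + (\frac{8550}{2963})^2*(\gamma_{13})^2 + (\frac{50809}{11852})^2*(\gamma_{14})^2 + (\frac{2280}{2963})^2*(\gamma_{15})^2 + (\frac{3000}{2963})^2*(\gamma_{23})^2 + (\frac{9120}{2963})^2*(\gamma_{24})^2 + (\frac{800}{2963})^2*(\gamma_{25})^2 + (-\frac{3000}{2963})^2*(\gamma_{34})^2 + (\frac{800}{2963})^2*(\gamma_{45})^2 = \frac{2825879281}{140469904}*(-1) + \frac{73102500}{8779369}*(-1) + \frac{2581554481}{140469904}*(+1) + \frac{5198400}{8779369}*(+1) + \frac{9000000}{8779369}*(-1) + \frac{83174400}{8779369}*(+1) + \frac{640000}{8779369}*(+1) + \frac{9000000}{8779369}*(+1) + \frac{640000}{8779369}*(-1) = 0 (each basis 2-blade squares to minus the product of its generators' squares); cross terms between blades sharing an index anticommute and cancel; the commuting (index-disjoint) pairs give grade-4 terms 2*c*c'*(blade product), which cancel blade by blade — \gamma_{1234}: \frac{79738500}{8779369} - \frac{155952000}{8779369} + \frac{76213500}{8779369} = 0; \gamma_{1235}: -\frac{13680000}{8779369} + \frac{13680000}{8779369} = 0; \gamma_{1245}: -\frac{21263600}{8779369} - \frac{20323600}{8779369} + \frac{41587200}{8779369} = 0; \gamma_{1345}: \frac{13680000}{8779369} - \frac{13680000}{8779369} = 0; \gamma_{2345}: \frac{4800000}{8779369} - \frac{4800000}{8779369} = 0 — confirming B is simple. So B^2 = 0.
Answer: null-rotation, certificate B^2 = 0. Because 0 is invariant under every versor sandwich, the classification follows from its sign alone.


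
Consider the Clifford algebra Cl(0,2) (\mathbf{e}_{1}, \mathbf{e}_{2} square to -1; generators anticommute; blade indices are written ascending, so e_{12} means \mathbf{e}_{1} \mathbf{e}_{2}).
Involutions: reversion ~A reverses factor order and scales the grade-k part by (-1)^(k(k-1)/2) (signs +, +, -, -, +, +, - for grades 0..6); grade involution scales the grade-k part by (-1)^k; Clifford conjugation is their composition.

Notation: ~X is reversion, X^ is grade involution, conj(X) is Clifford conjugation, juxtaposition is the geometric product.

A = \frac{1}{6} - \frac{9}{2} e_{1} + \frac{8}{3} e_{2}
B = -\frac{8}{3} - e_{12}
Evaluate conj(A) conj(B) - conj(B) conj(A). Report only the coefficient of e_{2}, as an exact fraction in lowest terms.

first term: -\frac{4}{9} - \frac{44}{3} e_{1} + \frac{47}{18} e_{2} + \frac{1}{6} e_{12}
second term: -\frac{4}{9} - \frac{28}{3} e_{1} + \frac{209}{18} e_{2} + \frac{1}{6} e_{12}
Answer: -9


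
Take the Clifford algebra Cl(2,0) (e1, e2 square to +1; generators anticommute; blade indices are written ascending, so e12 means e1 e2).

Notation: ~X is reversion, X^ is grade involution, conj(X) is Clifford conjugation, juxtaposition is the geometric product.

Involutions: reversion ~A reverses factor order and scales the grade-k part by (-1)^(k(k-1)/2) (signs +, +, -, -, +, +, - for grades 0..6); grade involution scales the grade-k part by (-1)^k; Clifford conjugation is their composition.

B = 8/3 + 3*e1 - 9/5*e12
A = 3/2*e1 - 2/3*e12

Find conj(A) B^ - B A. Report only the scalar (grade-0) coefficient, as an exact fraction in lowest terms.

first term: 57/10 - 4*e1 + 47/10*e2 + 16/9*e12
second term: 33/10 + 4*e1 + 7/10*e2 - 16/9*e12
Answer: 12/5


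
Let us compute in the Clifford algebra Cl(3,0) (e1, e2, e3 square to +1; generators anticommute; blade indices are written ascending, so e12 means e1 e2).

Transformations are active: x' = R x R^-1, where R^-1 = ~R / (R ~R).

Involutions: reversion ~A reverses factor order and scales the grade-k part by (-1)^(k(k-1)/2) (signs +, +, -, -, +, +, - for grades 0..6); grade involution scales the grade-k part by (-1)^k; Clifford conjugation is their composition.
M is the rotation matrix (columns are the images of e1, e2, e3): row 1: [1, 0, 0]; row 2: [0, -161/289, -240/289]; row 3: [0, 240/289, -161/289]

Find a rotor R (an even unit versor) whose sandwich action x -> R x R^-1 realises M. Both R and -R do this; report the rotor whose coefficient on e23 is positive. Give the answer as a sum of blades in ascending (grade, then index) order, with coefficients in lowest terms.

Method: write R = a + b12*e12 + b13*e13 + b23*e23 with a^2 + b12^2 + b13^2 + b23^2 = 1 (so R^-1 = ~R). Expanding the columns R e_j ~R gives tr M = 4a^2 - 1 and, from the antisymmetric part, M21 - M12 = -4a*b12, M13 - M31 = 4a*b13, M32 - M23 = -4a*b23.
Here tr M = -33/289, so a^2 = (1 + tr M)/4 = 64/289 and a = ±8/17. Taking a = 8/17: M21 - M12 = 0, M13 - M31 = 0, M32 - M23 = 480/289, giving b12 = 0, b13 = 0, b23 = -15/17, i.e. R = 8/17 - 15/17*e23.
Its e23 coefficient is negative, so report the other preimage -R.
Answer: -8/17 + 15/17*e23. Note: both R and -R realise this M (trace -33/289); the covering map identifies them, and the e23-coefficient sign is the tie-breaker.


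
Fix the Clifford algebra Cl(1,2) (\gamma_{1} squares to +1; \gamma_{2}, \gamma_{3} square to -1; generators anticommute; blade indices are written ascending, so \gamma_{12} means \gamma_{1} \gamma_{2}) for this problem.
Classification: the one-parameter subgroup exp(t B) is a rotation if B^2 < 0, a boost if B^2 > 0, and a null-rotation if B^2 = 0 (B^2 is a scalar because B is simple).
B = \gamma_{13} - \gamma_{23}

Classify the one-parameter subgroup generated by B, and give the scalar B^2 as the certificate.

B^2 term by term: the squares give (1)^2*(\gamma_{13})^2 + (-1)^2*(\gamma_{23})^2 = 1*(+1) + 1*(-1) = 0 (each basis 2-blade squares to minus the product of its generators' squares); cross terms between blades sharing an index anticommute and cancel. So B^2 = 0.
Answer: null-rotation, certificate B^2 = 0. Key observation: B^2 = 0 is a conjugation invariant, so its sign decides the class regardless of the surface form of B.


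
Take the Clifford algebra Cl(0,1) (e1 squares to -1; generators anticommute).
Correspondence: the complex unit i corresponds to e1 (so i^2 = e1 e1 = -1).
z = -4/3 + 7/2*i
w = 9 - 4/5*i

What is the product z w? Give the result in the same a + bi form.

In blades: z = -4/3 + 7/2*e1, w = 9 - 4/5*e1.
Distribute z over w term by term (generator squares from the signature, products reordered to ascending indices): (-4/3)*w = -12 + 16/15*e1; (7/2*e1)*w = 14/5 + 63/2*e1.
Sum: -46/5 + 977/30*e1; translating back through the correspondence:
Answer: -46/5 + 977/30*i


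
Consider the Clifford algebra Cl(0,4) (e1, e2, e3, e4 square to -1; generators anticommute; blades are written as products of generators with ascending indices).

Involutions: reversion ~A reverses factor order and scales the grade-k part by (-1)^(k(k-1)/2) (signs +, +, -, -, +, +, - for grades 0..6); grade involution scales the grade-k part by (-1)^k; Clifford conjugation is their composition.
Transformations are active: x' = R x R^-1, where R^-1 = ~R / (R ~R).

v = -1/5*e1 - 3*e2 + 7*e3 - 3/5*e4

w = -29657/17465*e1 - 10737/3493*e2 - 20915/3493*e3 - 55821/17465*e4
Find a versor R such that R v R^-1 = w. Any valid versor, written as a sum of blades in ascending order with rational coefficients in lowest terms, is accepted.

R = v + w = -6630/3493*e1 - 21216/3493*e2 + 3536/3493*e3 - 13260/3493*e4 works: the equal norms (-292/5) guarantee its sandwich swaps v into w.
Answer: -6630/3493*e1 - 21216/3493*e2 + 3536/3493*e3 - 13260/3493*e4


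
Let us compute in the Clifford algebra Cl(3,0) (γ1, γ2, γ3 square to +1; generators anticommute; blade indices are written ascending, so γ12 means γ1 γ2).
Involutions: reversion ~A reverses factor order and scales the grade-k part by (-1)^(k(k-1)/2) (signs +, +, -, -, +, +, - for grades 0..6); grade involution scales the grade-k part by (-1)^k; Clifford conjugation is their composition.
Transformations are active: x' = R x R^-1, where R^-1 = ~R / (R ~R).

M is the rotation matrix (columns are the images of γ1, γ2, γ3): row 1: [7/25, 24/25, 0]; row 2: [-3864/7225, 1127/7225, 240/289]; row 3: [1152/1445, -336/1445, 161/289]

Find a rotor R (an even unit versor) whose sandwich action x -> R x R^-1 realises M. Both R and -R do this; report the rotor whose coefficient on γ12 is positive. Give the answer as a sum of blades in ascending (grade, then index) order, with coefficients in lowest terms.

Method: write R = a + b12*γ12 + b13*γ13 + b23*γ23 with a^2 + b12^2 + b13^2 + b23^2 = 1 (so R^-1 = ~R). Expanding the columns R e_j ~R gives tr M = 4a^2 - 1 and, from the antisymmetric part, M21 - M12 = -4a*b12, M13 - M31 = 4a*b13, M32 - M23 = -4a*b23.
Here tr M = 287/289, so a^2 = (1 + tr M)/4 = 144/289 and a = ±12/17. Taking a = 12/17: M21 - M12 = -432/289, M13 - M31 = -1152/1445, M32 - M23 = -1536/1445, giving b12 = 9/17, b13 = -24/85, b23 = 32/85, i.e. R = 12/17 + 9/17*γ12 - 24/85*γ13 + 32/85*γ23.
Its γ12 coefficient is already positive.
Answer: 12/17 + 9/17*γ12 - 24/85*γ13 + 32/85*γ23. Why the constraint matters: R and -R act identically through the sandwich — M has trace 287/289 either way — so only the sign condition on γ12 picks one of the two preimages.


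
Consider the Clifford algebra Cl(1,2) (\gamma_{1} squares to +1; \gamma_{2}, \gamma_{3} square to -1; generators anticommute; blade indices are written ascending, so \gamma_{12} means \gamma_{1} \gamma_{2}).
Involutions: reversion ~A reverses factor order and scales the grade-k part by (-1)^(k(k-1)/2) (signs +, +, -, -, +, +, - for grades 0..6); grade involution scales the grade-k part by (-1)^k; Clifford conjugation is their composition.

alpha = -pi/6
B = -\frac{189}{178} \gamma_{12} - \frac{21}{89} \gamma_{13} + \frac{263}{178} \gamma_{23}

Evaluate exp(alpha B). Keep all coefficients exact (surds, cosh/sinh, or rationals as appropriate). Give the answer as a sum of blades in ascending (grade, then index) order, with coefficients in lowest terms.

B^2 term by term: the squares give (-\frac{189}{178})^2*(\gamma_{12})^2 + (-\frac{21}{89})^2*(\gamma_{13})^2 + (\frac{263}{178})^2*(\gamma_{23})^2 = \frac{35721}{31684}*(+1) + \frac{441}{7921}*(+1) + \frac{69169}{31684}*(-1) = -1 (each basis 2-blade squares to minus the product of its generators' squares); cross terms between blades sharing an index anticommute and cancel. So B^2 = -1.
B^2 = -1 — the series telescopes trigonometrically here: l = 1, alpha*l = - \frac{\pi}{6}, so exp(alpha B) = cos(- \frac{\pi}{6}) + (sin(- \frac{\pi}{6})/1)*B = \frac{\sqrt{3}}{2} + (- \frac{1}{2})*B.
Answer: \frac{\sqrt{3}}{2} + \frac{189}{356} \gamma_{12} + \frac{21}{178} \gamma_{13} - \frac{263}{356} \gamma_{23}


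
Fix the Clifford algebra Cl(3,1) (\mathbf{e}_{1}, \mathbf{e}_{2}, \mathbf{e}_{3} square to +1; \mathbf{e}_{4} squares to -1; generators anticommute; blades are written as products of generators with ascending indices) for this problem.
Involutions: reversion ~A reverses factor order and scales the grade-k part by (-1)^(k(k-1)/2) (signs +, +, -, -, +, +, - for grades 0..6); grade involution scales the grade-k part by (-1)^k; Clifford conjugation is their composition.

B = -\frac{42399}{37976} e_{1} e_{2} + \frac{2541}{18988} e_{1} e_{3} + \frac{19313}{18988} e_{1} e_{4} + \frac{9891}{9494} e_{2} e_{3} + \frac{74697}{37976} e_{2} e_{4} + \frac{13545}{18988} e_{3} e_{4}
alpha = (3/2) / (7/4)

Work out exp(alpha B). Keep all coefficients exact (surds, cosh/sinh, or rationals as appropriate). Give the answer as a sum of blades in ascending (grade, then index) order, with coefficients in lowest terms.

B^2 term by term: the squares give (-\frac{42399}{37976})^2*(e_{1} e_{2})^2 + (\frac{2541}{18988})^2*(e_{1} e_{3})^2 + (\frac{19313}{18988})^2*(e_{1} e_{4})^2 + (\frac{9891}{9494})^2*(e_{2} e_{3})^2 + (\frac{74697}{37976})^2*(e_{2} e_{4})^2 + (\frac{13545}{18988})^2*(e_{3} e_{4})^2 = \frac{1797675201}{1442176576}*(-1) + \frac{6456681}{360544144}*(-1) + \frac{372991969}{360544144}*(+1) + \frac{97831881}{90136036}*(-1) + \frac{5579641809}{1442176576}*(+1) + \frac{183467025}{360544144}*(+1) = \frac{49}{16} (each basis 2-blade squares to minus the product of its generators' squares); cross terms between blades sharing an index anticommute and cancel; the commuting (index-disjoint) pairs give grade-4 terms 2*c*c'*(blade product), which cancel blade by blade — e_{1} e_{2} e_{3} e_{4}: -\frac{574294455}{360544144} - \frac{189805077}{360544144} + \frac{191024883}{90136036} = 0 — confirming B is simple. So B^2 = \frac{49}{16}.
B^2 = \frac{49}{16} — hyperbolic case — the even/odd split gives cosh and sinh: l = \frac{7}{4}, alpha*l = \frac{3}{2}, so exp(alpha B) = cosh(\frac{3}{2}) + (sinh(\frac{3}{2})/(\frac{7}{4}))*B = \cosh{\left(\frac{3}{2} \right)} + (\frac{4 \sinh{\left(\frac{3}{2} \right)}}{7})*B.
Answer: \cosh{\left(\frac{3}{2} \right)} - \frac{6057 \sinh{\left(\frac{3}{2} \right)}}{9494} e_{1} e_{2} + \frac{363 \sinh{\left(\frac{3}{2} \right)}}{4747} e_{1} e_{3} + \frac{2759 \sinh{\left(\frac{3}{2} \right)}}{4747} e_{1} e_{4} + \frac{2826 \sinh{\left(\frac{3}{2} \right)}}{4747} e_{2} e_{3} + \frac{10671 \sinh{\left(\frac{3}{2} \right)}}{9494} e_{2} e_{4} + \frac{1935 \sinh{\left(\frac{3}{2} \right)}}{4747} e_{3} e_{4}


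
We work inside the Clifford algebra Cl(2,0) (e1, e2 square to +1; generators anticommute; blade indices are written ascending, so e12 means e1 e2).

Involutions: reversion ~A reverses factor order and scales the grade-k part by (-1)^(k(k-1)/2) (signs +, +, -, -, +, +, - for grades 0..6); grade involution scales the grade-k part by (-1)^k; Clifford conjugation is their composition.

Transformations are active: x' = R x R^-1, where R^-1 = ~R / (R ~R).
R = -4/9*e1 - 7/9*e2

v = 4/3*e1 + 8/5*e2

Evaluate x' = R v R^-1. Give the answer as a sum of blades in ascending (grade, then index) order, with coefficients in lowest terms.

~R = -4/9*e1 - 7/9*e2, and R ~R = 65/81, so R^-1 = ~R / (65/81).
R v = -248/135 + 44/135*e12
Answer: 228/325*e1 + 1912/975*e2


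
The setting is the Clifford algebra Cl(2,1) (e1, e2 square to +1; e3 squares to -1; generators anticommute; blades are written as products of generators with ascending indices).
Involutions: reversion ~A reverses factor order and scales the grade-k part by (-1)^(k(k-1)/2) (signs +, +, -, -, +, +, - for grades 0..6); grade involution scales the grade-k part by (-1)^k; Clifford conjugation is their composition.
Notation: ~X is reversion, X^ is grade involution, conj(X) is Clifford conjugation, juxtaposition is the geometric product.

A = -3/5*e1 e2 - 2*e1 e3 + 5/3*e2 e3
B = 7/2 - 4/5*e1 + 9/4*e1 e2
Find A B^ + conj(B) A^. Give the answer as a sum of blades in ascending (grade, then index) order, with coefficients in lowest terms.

first term: 27/20 + 12/25*e2 + 8/5*e3 - 21/10*e1 e2 - 43/4*e1 e3 + 4/3*e2 e3 + 4/3*e1 e2 e3
second term: -27/20 - 12/25*e2 - 8/5*e3 - 21/10*e1 e2 - 43/4*e1 e3 + 4/3*e2 e3 + 4/3*e1 e2 e3
Answer: -21/5*e1 e2 - 43/2*e1 e3 + 8/3*e2 e3 + 8/3*e1 e2 e3


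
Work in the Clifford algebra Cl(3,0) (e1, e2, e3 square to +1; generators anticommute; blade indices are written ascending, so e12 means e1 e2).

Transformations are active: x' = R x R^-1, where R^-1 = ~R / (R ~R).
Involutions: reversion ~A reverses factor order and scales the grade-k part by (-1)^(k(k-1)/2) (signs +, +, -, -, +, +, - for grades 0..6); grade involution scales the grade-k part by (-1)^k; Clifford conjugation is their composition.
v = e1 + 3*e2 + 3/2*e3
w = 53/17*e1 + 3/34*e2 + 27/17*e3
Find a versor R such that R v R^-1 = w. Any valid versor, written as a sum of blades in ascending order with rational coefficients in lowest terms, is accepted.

Reasoning: v^2 = w^2 = 49/4 since conjugation preserves the quadratic form; R = v + w = 70/17*e1 + 105/34*e2 + 105/34*e3 is then valid when invertible, keeping its own part and reversing (v - w)/2.
Answer: 70/17*e1 + 105/34*e2 + 105/34*e3


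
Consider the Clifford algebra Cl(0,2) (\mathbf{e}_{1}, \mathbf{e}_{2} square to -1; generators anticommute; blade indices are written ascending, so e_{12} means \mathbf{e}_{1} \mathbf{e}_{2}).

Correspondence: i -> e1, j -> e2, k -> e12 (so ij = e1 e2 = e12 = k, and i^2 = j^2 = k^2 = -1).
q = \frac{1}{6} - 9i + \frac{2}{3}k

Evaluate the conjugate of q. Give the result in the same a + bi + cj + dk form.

In blades: q = \frac{1}{6} - 9 e_{1} + \frac{2}{3} e_{12}.
Conjugation here is Clifford conjugation: the scalar is fixed and the grade-1 and grade-2 blades all flip sign, giving \frac{1}{6} + 9 e_{1} - \frac{2}{3} e_{12}; translating back:
Answer: \frac{1}{6} + 9i - \frac{2}{3}k


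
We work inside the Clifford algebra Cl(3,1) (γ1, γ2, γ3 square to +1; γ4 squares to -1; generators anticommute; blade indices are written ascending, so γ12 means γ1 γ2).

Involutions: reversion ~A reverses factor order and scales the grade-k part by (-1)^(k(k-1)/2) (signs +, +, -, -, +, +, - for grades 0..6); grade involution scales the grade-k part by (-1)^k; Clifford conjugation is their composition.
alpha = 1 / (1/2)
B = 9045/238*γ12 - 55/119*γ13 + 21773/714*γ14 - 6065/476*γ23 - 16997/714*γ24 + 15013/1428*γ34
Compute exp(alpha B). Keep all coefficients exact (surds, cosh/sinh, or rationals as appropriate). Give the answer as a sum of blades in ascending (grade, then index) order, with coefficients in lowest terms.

B^2 term by term: the squares give (9045/238)^2*(γ12)^2 + (-55/119)^2*(γ13)^2 + (21773/714)^2*(γ14)^2 + (-6065/476)^2*(γ23)^2 + (-16997/714)^2*(γ24)^2 + (15013/1428)^2*(γ34)^2 = 81812025/56644*(-1) + 3025/14161*(-1) + 474063529/509796*(+1) + 36784225/226576*(-1) + 288898009/509796*(+1) + 225390169/2039184*(+1) = 1/4 (each basis 2-blade squares to minus the product of its generators' squares); cross terms between blades sharing an index anticommute and cancel; the commuting (index-disjoint) pairs give grade-4 terms 2*c*c'*(blade product), which cancel blade by blade — γ1234: 45264195/56644 - 934835/42483 - 132053245/169932 = 0 — confirming B is simple. So B^2 = 1/4.
B^2 = 1/4 — a positive square means the series sums to a boost: l = 1/2, alpha*l = 1, so exp(alpha B) = cosh(1) + (sinh(1)/(1/2))*B = cosh(1) + (2*sinh(1))*B.
Answer: cosh(1) + 9045*sinh(1)/119*γ12 - 110*sinh(1)/119*γ13 + 21773*sinh(1)/357*γ14 - 6065*sinh(1)/238*γ23 - 16997*sinh(1)/357*γ24 + 15013*sinh(1)/714*γ34


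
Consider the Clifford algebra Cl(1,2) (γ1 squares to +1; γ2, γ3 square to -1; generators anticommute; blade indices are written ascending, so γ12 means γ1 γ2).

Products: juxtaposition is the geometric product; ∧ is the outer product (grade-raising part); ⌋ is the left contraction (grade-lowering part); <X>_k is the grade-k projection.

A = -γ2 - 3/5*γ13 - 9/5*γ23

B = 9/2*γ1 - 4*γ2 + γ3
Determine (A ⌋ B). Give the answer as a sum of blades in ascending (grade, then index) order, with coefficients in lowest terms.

step 1: -4
Answer: -4


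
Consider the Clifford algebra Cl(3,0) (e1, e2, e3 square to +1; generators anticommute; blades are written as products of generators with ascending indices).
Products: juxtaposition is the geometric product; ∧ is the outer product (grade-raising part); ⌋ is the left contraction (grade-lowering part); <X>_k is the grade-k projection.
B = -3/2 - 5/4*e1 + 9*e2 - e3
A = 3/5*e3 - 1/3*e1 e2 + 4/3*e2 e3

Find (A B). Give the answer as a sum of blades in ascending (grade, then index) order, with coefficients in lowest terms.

step 1: -3/5 - 3*e1 - 7/4*e2 - 129/10*e3 + 1/2*e1 e2 + 3/4*e1 e3 - 37/5*e2 e3 - 4/3*e1 e2 e3
Answer: -3/5 - 3*e1 - 7/4*e2 - 129/10*e3 + 1/2*e1 e2 + 3/4*e1 e3 - 37/5*e2 e3 - 4/3*e1 e2 e3


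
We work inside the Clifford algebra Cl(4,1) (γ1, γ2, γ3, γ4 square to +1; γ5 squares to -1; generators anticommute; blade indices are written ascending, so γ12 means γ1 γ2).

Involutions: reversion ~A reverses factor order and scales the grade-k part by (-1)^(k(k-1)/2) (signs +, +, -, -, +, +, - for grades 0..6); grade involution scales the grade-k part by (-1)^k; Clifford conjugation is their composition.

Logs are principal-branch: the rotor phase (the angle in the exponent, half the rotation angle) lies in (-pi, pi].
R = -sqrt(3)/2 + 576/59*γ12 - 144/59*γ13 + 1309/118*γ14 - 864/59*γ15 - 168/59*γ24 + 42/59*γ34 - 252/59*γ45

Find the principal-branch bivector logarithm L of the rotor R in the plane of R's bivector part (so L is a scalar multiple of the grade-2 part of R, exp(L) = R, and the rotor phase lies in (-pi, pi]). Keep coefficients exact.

The scalar part of R is -sqrt(3)/2, which fixes the principal-branch rotor phase; the unit plane is then the bivector part divided by the sine of that phase, and L is that plane scaled by the phase.
Concretely: cos(phase) = -sqrt(3)/2 gives phase = ±5*pi/6, and since phase/sin(phase) is even the sign is immaterial: L = (phase/sin(phase)) * <R>_2 = (5*pi/3) * <R>_2.
Answer: 960*pi/59*γ12 - 240*pi/59*γ13 + 6545*pi/354*γ14 - 1440*pi/59*γ15 - 280*pi/59*γ24 + 70*pi/59*γ34 - 420*pi/59*γ45


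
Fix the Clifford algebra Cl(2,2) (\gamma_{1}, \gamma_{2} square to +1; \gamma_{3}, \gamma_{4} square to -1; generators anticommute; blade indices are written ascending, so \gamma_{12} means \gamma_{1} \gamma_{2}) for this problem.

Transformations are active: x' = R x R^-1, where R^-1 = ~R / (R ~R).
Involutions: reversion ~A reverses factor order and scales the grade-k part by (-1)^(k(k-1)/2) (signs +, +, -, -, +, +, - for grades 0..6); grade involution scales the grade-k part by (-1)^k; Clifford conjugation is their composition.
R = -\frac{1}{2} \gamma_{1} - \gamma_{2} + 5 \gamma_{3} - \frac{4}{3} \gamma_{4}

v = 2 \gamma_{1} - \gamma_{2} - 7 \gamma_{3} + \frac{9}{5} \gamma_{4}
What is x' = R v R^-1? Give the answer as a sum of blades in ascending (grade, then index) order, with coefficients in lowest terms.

~R = -\frac{1}{2} \gamma_{1} - \gamma_{2} + 5 \gamma_{3} - \frac{4}{3} \gamma_{4}, and R ~R = -\frac{919}{36}, so R^-1 = ~R / (-\frac{919}{36}).
R v = \frac{187}{5} + \frac{5}{2} \gamma_{12} - \frac{13}{2} \gamma_{13} + \frac{53}{30} \gamma_{14} + 12 \gamma_{23} - \frac{47}{15} \gamma_{24} - \frac{1}{3} \gamma_{34}
Answer: -\frac{2458}{4595} \gamma_{1} + \frac{18059}{4595} \gamma_{2} - \frac{7031}{919} \gamma_{3} + \frac{9681}{4595} \gamma_{4}


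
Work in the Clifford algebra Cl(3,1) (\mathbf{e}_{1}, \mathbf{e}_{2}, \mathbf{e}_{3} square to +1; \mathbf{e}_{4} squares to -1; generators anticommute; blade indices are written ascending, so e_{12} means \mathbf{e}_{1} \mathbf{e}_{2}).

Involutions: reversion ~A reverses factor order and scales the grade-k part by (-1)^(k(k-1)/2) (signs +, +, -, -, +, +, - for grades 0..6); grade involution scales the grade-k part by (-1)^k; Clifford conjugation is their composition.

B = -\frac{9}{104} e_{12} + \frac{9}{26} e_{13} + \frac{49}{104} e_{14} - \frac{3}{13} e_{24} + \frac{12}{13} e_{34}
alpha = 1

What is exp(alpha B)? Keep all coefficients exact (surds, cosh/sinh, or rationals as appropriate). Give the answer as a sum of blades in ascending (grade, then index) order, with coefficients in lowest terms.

B^2 term by term: the squares give (-\frac{9}{104})^2*(e_{12})^2 + (\frac{9}{26})^2*(e_{13})^2 + (\frac{49}{104})^2*(e_{14})^2 + (-\frac{3}{13})^2*(e_{24})^2 + (\frac{12}{13})^2*(e_{34})^2 = \frac{81}{10816}*(-1) + \frac{81}{676}*(-1) + \frac{2401}{10816}*(+1) + \frac{9}{169}*(+1) + \frac{144}{169}*(+1) = 1 (each basis 2-blade squares to minus the product of its generators' squares); cross terms between blades sharing an index anticommute and cancel; the commuting (index-disjoint) pairs give grade-4 terms 2*c*c'*(blade product), which cancel blade by blade — e_{1234}: -\frac{27}{169} + \frac{27}{169} = 0 — confirming B is simple. So B^2 = 1.
B^2 = 1 — B^2 > 0, so the exponential closes hyperbolically: l = 1, alpha*l = 1, so exp(alpha B) = cosh(1) + (sinh(1)/1)*B = \cosh{\left(1 \right)} + (\sinh{\left(1 \right)})*B.
Answer: \cosh{\left(1 \right)} - \frac{9 \sinh{\left(1 \right)}}{104} e_{12} + \frac{9 \sinh{\left(1 \right)}}{26} e_{13} + \frac{49 \sinh{\left(1 \right)}}{104} e_{14} - \frac{3 \sinh{\left(1 \right)}}{13} e_{24} + \frac{12 \sinh{\left(1 \right)}}{13} e_{34}


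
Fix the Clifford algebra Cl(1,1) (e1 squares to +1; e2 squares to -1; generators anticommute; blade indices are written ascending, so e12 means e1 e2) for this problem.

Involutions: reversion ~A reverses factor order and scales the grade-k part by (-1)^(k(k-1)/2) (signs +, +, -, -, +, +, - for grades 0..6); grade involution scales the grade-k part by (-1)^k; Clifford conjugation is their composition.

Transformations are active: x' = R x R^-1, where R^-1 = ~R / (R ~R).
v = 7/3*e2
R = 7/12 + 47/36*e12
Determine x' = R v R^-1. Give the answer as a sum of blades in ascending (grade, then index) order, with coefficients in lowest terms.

~R = 7/12 - 47/36*e12, and R ~R = -221/162, so R^-1 = ~R / (-221/162).
R v = -329/108*e1 + 49/36*e2
Answer: 2303/884*e1 - 9275/2652*e2


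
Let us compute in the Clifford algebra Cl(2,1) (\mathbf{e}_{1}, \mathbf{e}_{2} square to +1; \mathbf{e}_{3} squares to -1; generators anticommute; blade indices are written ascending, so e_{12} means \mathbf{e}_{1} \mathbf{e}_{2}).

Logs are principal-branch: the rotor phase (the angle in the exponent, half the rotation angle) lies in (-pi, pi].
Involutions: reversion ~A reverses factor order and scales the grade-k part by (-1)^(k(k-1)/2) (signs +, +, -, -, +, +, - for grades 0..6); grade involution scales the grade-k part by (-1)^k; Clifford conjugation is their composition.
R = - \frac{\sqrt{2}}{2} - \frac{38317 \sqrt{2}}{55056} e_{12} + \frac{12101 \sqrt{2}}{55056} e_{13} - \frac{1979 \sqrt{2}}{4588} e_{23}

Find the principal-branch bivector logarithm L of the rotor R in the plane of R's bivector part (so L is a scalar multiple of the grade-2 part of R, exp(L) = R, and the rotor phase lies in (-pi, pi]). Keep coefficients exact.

The scalar part of R is - \frac{\sqrt{2}}{2}, and that scalar determines the rotor phase on the principal branch; recovering the unit plane as bivector-part over sine of the phase gives L = phase * plane.
Concretely: cos(phase) = - \frac{\sqrt{2}}{2} gives phase = ±\frac{3 \pi}{4}, and since phase/sin(phase) is even the sign is immaterial: L = (phase/sin(phase)) * <R>_2 = (\frac{3 \sqrt{2} \pi}{4}) * <R>_2.
Answer: - \frac{38317 \pi}{36704} e_{12} + \frac{12101 \pi}{36704} e_{13} - \frac{5937 \pi}{9176} e_{23}


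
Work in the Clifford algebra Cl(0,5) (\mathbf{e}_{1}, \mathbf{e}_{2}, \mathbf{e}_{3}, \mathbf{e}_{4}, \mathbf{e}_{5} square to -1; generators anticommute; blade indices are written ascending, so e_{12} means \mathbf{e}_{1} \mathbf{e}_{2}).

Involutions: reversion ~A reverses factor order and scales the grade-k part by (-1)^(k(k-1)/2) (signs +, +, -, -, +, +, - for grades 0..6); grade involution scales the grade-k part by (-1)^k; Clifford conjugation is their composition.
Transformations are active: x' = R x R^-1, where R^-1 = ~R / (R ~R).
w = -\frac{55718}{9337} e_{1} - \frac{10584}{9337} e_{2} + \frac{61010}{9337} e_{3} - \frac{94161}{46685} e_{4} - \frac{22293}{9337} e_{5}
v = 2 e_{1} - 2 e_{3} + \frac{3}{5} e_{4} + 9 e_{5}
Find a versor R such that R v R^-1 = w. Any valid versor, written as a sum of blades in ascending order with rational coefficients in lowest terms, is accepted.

Here q(v) = q(w) = -\frac{2234}{25}; the classical choice R = v + w = -\frac{37044}{9337} e_{1} - \frac{10584}{9337} e_{2} + \frac{42336}{9337} e_{3} - \frac{13230}{9337} e_{4} + \frac{61740}{9337} e_{5} then realises v -> w under the sandwich.
Answer: -\frac{37044}{9337} e_{1} - \frac{10584}{9337} e_{2} + \frac{42336}{9337} e_{3} - \frac{13230}{9337} e_{4} + \frac{61740}{9337} e_{5}


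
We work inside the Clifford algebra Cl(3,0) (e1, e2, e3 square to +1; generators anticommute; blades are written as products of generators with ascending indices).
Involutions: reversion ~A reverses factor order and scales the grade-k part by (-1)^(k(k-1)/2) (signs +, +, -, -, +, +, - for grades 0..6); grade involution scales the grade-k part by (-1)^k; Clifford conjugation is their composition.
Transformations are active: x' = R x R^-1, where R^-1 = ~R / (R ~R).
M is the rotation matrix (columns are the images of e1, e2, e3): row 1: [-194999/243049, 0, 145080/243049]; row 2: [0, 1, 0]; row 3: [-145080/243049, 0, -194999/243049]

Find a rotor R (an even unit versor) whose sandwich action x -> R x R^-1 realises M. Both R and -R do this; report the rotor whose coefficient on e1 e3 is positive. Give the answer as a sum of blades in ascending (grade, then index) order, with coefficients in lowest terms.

Method: write R = a + b12*e1 e2 + b13*e1 e3 + b23*e2 e3 with a^2 + b12^2 + b13^2 + b23^2 = 1 (so R^-1 = ~R). Expanding the columns R e_j ~R gives tr M = 4a^2 - 1 and, from the antisymmetric part, M21 - M12 = -4a*b12, M13 - M31 = 4a*b13, M32 - M23 = -4a*b23.
Here tr M = -146949/243049, so a^2 = (1 + tr M)/4 = 24025/243049 and a = ±155/493. Taking a = 155/493: M21 - M12 = 0, M13 - M31 = 290160/243049, M32 - M23 = 0, giving b12 = 0, b13 = 468/493, b23 = 0, i.e. R = 155/493 + 468/493*e1 e3.
Its e1 e3 coefficient is already positive.
Answer: 155/493 + 468/493*e1 e3. Sheet selection: the two-to-one cover makes ±R indistinguishable at the matrix level (trace -146949/243049), so uniqueness comes from the required sign on e1 e3.


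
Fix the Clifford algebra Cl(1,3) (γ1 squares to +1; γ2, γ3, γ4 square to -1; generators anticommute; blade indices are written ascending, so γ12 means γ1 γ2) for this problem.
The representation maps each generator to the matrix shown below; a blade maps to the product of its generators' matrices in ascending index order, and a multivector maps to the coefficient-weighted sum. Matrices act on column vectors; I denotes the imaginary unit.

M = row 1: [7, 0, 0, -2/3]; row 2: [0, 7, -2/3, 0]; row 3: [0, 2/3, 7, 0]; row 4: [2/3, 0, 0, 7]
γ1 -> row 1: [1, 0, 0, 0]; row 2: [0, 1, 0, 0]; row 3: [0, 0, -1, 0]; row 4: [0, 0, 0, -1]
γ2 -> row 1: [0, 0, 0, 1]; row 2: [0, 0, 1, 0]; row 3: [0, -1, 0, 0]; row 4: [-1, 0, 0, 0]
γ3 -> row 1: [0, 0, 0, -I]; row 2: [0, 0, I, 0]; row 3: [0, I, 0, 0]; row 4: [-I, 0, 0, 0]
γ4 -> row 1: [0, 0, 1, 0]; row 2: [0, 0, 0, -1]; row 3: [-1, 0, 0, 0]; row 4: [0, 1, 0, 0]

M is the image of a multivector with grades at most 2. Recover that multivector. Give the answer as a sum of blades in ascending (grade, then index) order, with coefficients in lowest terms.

Method: the blade images are trace-orthogonal — tr(rho(e_A) rho(e_B)^-1) = 4 if A = B and 0 otherwise — and rho(e_A)^-1 = (e_A)^2 * rho(e_A) with (e_A)^2 = +1 or -1, so the coefficient of e_A in the preimage is (e_A)^2 * tr(M rho(e_A))/4.
Nonzero projections over blades of grade <= 2: 1: (1)^2 = +1, tr(M 1) = 28, coefficient 7; γ2: (γ2)^2 = -1, tr(M rho(γ2)) = 8/3, coefficient -2/3. Every other blade of grade <= 2 projects to 0.
Answer: 7 - 2/3*γ2


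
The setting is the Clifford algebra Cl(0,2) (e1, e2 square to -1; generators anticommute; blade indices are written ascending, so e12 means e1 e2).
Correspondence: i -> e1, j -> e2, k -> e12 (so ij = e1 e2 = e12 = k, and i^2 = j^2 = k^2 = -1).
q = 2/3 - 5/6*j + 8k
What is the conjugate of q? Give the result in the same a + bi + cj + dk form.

In blades: q = 2/3 - 5/6*e2 + 8*e12.
Conjugation here is Clifford conjugation: the scalar is fixed and the grade-1 and grade-2 blades all flip sign, giving 2/3 + 5/6*e2 - 8*e12; translating back:
Answer: 2/3 + 5/6*j - 8k


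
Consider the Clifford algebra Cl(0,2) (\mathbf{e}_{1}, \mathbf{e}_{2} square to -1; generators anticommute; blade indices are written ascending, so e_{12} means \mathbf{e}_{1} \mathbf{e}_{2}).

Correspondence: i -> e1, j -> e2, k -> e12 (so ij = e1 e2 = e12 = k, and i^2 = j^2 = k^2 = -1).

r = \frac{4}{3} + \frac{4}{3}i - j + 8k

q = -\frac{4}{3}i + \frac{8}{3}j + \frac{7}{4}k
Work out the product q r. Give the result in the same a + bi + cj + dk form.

In blades: q = -\frac{4}{3} e_{1} + \frac{8}{3} e_{2} + \frac{7}{4} e_{12}, r = \frac{4}{3} + \frac{4}{3} e_{1} - e_{2} + 8 e_{12}.
Distribute q over r term by term (generator squares from the signature, products reordered to ascending indices): (-\frac{4}{3} e_{1})*r = \frac{16}{9} - \frac{16}{9} e_{1} + \frac{32}{3} e_{2} + \frac{4}{3} e_{12}; (\frac{8}{3} e_{2})*r = \frac{8}{3} + \frac{64}{3} e_{1} + \frac{32}{9} e_{2} - \frac{32}{9} e_{12}; (\frac{7}{4} e_{12})*r = -14 + \frac{7}{4} e_{1} + \frac{7}{3} e_{2} + \frac{7}{3} e_{12}.
Sum: -\frac{86}{9} + \frac{767}{36} e_{1} + \frac{149}{9} e_{2} + \frac{1}{9} e_{12}; translating back through the correspondence:
Answer: -\frac{86}{9} + \frac{767}{36}i + \frac{149}{9}j + \frac{1}{9}k


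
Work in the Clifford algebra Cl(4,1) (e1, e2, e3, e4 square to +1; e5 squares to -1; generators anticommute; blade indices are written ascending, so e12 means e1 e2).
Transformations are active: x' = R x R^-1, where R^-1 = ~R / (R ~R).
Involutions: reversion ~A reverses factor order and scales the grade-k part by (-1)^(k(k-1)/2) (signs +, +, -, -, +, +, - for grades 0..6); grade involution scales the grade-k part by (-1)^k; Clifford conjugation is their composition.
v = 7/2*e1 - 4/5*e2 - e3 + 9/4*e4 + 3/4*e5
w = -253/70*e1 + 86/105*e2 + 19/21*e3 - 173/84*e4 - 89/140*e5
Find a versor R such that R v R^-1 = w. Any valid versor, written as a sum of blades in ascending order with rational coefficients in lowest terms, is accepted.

Since q(v) = q(w) = 1839/100, the sum R = v + w = -4/35*e1 + 2/105*e2 - 2/21*e3 + 4/21*e4 + 4/35*e5 does the job whenever invertible.
Answer: -4/35*e1 + 2/105*e2 - 2/21*e3 + 4/21*e4 + 4/35*e5
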